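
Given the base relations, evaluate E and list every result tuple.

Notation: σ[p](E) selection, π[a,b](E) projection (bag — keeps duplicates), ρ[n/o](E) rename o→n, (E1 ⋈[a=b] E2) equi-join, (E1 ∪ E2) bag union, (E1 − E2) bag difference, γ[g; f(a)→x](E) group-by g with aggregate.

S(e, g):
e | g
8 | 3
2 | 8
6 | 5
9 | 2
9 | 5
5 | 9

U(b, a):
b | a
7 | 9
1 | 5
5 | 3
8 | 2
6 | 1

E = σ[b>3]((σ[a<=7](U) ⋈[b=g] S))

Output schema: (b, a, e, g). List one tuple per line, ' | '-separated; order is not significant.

Per-node cardinality:
  U → 5
  σ[a<=7](U) → 4
  S → 6
  (σ[a<=7](U) ⋈[b=g] S) → 3
  σ[b>3]((σ[a<=7](U) ⋈[b=g] S)) → 3

== RESULT ==
b | a | e | g
5 | 3 | 6 | 5
5 | 3 | 9 | 5
8 | 2 | 2 | 8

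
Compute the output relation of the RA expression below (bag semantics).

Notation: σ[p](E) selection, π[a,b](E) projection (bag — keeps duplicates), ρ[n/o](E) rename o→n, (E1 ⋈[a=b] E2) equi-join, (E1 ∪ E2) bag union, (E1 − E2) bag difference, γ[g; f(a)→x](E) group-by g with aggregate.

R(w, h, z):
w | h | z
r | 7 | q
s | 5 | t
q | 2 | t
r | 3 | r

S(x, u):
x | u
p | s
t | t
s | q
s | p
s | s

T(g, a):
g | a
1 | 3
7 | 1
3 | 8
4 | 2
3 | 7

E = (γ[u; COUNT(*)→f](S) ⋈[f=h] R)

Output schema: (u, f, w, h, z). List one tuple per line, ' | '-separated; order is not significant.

Stepwise |·|:
  S → 5
  γ[u; COUNT(*)→f](S) → 4
  R → 4
  (γ[u; COUNT(*)→f](S) ⋈[f=h] R) → 1

== RESULT ==
u | f | w | h | z
s | 2 | q | 2 | t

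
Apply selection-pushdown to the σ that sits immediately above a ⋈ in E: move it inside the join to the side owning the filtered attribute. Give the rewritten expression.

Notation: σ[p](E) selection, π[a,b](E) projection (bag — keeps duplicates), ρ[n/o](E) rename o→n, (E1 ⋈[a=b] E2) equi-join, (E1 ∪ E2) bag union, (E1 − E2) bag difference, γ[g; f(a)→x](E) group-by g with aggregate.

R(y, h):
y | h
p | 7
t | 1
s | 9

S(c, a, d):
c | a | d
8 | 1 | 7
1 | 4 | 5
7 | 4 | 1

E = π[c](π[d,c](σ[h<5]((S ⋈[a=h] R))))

σ filters on h, owned by the right side.
E' = π[c](π[d,c]((S ⋈[a=h] σ[h<5](R))))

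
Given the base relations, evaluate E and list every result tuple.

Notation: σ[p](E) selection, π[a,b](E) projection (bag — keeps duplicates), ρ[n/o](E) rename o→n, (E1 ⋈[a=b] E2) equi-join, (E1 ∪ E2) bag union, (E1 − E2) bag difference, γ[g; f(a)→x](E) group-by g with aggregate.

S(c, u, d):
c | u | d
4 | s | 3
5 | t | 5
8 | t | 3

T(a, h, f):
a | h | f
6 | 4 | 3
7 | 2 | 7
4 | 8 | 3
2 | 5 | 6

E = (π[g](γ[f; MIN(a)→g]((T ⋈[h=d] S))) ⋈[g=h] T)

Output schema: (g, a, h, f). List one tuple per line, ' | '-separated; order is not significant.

Stepwise |·|:
  T → 4
  S → 3
  (T ⋈[h=d] S) → 1
  γ[f; MIN(a)→g]((T ⋈[h=d] S)) → 1
  π[g](γ[f; MIN(a)→g]((T ⋈[h=d] S))) → 1
  T → 4
  (π[g](γ[f; MIN(a)→g]((T ⋈[h=d] S))) ⋈[g=h] T) → 1

== RESULT ==
g | a | h | f
2 | 7 | 2 | 7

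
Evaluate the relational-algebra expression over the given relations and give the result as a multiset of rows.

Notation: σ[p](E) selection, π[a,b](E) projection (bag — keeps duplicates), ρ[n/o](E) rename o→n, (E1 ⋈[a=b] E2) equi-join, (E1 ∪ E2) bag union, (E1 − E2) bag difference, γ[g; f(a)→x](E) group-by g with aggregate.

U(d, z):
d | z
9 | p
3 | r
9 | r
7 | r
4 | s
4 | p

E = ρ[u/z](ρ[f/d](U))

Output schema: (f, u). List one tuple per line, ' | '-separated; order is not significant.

Subexpression sizes:
  U → 6
  ρ[f/d](U) → 6
  ρ[u/z](ρ[f/d](U)) → 6

== RESULT ==
f | u
3 | r
4 | p
4 | s
7 | r
9 | p
9 | r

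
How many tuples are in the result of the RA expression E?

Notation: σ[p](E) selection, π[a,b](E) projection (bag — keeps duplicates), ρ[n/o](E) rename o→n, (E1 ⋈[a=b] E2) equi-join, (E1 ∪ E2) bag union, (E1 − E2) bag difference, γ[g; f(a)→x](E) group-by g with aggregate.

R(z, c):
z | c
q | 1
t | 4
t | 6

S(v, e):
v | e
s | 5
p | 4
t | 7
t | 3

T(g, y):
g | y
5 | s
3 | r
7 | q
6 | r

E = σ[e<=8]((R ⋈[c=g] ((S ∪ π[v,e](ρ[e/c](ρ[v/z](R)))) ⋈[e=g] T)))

Row counts bottom-up:
  R → 3
  S → 4
  R → 3
  ρ[v/z](R) → 3
  ρ[e/c](ρ[v/z](R)) → 3
  π[v,e](ρ[e/c](ρ[v/z](R))) → 3
  (S ∪ π[v,e](ρ[e/c](ρ[v/z](R)))) → 7
  T → 4
  ((S ∪ π[v,e](ρ[e/c](ρ[v/z](R)))) ⋈[e=g] T) → 4
  (R ⋈[c=g] ((S ∪ π[v,e](ρ[e/c](ρ[v/z](R)))) ⋈[e=g] T)) → 1
  σ[e<=8]((R ⋈[c=g] ((S ∪ π[v,e](ρ[e/c](ρ[v/z](R)))) ⋈[e=g] T))) → 1

|E| = 1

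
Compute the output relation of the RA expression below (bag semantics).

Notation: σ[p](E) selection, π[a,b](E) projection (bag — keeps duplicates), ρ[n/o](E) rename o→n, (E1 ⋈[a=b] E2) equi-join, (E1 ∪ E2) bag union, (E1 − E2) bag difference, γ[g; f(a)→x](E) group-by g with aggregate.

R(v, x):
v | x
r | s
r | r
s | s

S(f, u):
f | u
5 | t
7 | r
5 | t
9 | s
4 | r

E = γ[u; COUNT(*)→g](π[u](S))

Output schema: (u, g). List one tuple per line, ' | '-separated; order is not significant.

Row counts bottom-up:
  S → 5
  π[u](S) → 5
  γ[u; COUNT(*)→g](π[u](S)) → 3

== RESULT ==
u | g
r | 2
s | 1
t | 2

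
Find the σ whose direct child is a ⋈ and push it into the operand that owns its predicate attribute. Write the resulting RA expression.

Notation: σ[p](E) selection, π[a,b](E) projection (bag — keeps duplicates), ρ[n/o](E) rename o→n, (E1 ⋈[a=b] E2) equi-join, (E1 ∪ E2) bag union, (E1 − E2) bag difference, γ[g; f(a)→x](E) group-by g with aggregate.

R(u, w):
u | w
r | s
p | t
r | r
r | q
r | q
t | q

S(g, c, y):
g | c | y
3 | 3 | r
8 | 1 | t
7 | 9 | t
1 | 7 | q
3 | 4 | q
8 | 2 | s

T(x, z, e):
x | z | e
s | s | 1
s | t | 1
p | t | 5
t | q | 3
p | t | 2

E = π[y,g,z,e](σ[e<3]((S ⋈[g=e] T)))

σ filters on e, owned by the right side.
E' = π[y,g,z,e]((S ⋈[g=e] σ[e<3](T)))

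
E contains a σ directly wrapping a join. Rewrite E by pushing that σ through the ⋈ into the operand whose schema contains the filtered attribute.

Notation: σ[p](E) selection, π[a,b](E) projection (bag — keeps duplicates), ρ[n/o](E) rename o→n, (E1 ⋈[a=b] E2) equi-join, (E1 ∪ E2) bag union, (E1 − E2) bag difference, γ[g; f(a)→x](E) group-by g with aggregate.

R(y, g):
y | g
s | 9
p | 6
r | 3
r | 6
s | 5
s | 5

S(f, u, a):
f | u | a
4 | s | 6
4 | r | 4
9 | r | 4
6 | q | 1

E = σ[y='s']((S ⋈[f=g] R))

σ filters on y, owned by the right side.
E' = (S ⋈[f=g] σ[y='s'](R))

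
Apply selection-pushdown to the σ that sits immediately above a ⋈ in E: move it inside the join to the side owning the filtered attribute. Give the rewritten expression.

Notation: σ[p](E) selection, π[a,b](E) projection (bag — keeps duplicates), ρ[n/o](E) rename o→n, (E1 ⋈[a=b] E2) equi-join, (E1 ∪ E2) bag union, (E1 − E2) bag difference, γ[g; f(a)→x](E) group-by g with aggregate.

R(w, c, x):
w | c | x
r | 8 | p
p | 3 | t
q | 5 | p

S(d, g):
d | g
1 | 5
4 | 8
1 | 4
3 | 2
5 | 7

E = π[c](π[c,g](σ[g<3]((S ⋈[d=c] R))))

σ filters on g, owned by the left side.
E' = π[c](π[c,g]((σ[g<3](S) ⋈[d=c] R)))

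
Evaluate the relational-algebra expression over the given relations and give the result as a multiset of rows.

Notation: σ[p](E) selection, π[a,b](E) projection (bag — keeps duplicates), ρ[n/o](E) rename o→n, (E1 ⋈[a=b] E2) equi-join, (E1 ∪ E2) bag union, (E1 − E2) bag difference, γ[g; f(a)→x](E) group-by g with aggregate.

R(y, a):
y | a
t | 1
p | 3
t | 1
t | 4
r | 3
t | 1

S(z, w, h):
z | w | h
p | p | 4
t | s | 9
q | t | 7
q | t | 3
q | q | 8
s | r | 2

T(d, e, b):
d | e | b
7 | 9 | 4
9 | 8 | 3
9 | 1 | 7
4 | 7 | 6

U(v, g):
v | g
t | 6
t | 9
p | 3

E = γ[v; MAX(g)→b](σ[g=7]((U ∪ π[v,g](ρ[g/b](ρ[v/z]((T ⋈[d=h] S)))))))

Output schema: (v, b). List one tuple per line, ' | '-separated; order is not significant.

Row counts bottom-up:
  U → 3
  T → 4
  S → 6
  (T ⋈[d=h] S) → 4
  ρ[v/z]((T ⋈[d=h] S)) → 4
  ρ[g/b](ρ[v/z]((T ⋈[d=h] S))) → 4
  π[v,g](ρ[g/b](ρ[v/z]((T ⋈[d=h] S)))) → 4
  (U ∪ π[v,g](ρ[g/b](ρ[v/z]((T ⋈[d=h] S))))) → 7
  σ[g=7]((U ∪ π[v,g](ρ[g/b](ρ[v/z]((T ⋈[d=h] S)))))) → 1
  γ[v; MAX(g)→b](σ[g=7]((U ∪ π[v,g](ρ[g/b](ρ[v/z]((T ⋈[d=h] S))))))) → 1

== RESULT ==
v | b
t | 7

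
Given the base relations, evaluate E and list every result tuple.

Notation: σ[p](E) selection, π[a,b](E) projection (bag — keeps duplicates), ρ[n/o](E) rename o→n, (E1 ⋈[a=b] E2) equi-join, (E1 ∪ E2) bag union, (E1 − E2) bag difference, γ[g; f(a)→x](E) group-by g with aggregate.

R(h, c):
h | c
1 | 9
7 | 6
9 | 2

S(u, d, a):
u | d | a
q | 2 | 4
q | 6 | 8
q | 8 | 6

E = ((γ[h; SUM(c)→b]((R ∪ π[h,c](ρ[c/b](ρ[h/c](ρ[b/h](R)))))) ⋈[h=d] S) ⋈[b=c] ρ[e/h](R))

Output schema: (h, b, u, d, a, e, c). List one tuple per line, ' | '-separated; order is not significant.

Stepwise |·|:
  R → 3
  R → 3
  ρ[b/h](R) → 3
  ρ[h/c](ρ[b/h](R)) → 3
  ρ[c/b](ρ[h/c](ρ[b/h](R))) → 3
  π[h,c](ρ[c/b](ρ[h/c](ρ[b/h](R)))) → 3
  (R ∪ π[h,c](ρ[c/b](ρ[h/c](ρ[b/h](R))))) → 6
  γ[h; SUM(c)→b]((R ∪ π[h,c](ρ[c/b](ρ[h/c](ρ[b/h](R)))))) → 5
  S → 3
  (γ[h; SUM(c)→b]((R ∪ π[h,c](ρ[c/b](ρ[h/c](ρ[b/h](R)))))) ⋈[h=d] S) → 2
  R → 3
  ρ[e/h](R) → 3
  ((γ[h; SUM(c)→b]((R ∪ π[h,c](ρ[c/b](ρ[h/c](ρ[b/h](R)))))) ⋈[h=d] S) ⋈[b=c] ρ[e/h](R)) → 1

== RESULT ==
h | b | u | d | a | e | c
2 | 9 | q | 2 | 4 | 1 | 9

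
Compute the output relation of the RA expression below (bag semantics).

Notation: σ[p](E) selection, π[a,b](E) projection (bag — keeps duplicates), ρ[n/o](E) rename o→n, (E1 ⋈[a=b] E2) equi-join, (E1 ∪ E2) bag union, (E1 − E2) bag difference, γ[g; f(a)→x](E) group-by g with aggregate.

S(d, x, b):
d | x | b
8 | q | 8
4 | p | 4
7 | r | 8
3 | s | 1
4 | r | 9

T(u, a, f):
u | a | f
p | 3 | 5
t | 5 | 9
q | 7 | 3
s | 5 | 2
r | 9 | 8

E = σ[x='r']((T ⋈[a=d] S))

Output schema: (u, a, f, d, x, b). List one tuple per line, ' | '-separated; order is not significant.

Stepwise |·|:
  T → 5
  S → 5
  (T ⋈[a=d] S) → 2
  σ[x='r']((T ⋈[a=d] S)) → 1

== RESULT ==
u | a | f | d | x | b
q | 7 | 3 | 7 | r | 8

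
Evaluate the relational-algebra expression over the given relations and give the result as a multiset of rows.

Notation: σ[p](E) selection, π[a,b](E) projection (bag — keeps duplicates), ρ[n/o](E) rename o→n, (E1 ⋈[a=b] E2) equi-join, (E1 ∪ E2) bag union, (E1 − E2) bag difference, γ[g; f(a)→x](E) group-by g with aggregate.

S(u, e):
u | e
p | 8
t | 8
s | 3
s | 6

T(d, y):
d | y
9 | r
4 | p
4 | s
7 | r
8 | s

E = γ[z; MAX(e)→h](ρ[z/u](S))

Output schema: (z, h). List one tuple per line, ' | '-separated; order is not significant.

Subexpression sizes:
  S → 4
  ρ[z/u](S) → 4
  γ[z; MAX(e)→h](ρ[z/u](S)) → 3

== RESULT ==
z | h
p | 8
s | 6
t | 8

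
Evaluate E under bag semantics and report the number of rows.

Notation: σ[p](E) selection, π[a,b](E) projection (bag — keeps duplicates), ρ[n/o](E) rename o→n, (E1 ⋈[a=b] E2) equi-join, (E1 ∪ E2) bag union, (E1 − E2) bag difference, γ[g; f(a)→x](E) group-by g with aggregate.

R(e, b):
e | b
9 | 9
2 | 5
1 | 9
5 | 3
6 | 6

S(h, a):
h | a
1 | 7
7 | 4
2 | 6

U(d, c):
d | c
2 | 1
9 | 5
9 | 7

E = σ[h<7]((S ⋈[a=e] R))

Stepwise |·|:
  S → 3
  R → 5
  (S ⋈[a=e] R) → 1
  σ[h<7]((S ⋈[a=e] R)) → 1

|E| = 1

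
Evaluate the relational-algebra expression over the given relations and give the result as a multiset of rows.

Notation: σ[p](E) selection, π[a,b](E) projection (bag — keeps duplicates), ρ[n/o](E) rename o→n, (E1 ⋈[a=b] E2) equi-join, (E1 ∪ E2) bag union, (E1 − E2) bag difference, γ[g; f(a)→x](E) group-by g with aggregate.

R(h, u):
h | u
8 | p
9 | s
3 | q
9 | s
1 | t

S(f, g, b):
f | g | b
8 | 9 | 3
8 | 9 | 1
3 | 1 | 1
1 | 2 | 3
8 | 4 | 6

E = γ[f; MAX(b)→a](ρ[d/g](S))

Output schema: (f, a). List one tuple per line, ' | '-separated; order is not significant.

Stepwise |·|:
  S → 5
  ρ[d/g](S) → 5
  γ[f; MAX(b)→a](ρ[d/g](S)) → 3

== RESULT ==
f | a
1 | 3
3 | 1
8 | 6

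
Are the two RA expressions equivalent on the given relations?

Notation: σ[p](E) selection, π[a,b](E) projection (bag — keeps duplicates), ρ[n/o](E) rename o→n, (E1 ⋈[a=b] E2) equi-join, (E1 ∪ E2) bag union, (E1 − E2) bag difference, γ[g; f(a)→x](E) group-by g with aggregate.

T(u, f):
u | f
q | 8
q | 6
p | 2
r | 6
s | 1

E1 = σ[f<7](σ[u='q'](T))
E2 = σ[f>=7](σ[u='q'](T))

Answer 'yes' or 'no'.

E1 subexpression sizes:
  T → 5
  σ[u='q'](T) → 2
  σ[f<7](σ[u='q'](T)) → 1
E2 subexpression sizes:
  T → 5
  σ[u='q'](T) → 2
  σ[f>=7](σ[u='q'](T)) → 1

E1 result:
u | f
q | 6
E2 result:
u | f
q | 8
Witness: ('q', 8) appears 0× in E1 but 1× in E2.

no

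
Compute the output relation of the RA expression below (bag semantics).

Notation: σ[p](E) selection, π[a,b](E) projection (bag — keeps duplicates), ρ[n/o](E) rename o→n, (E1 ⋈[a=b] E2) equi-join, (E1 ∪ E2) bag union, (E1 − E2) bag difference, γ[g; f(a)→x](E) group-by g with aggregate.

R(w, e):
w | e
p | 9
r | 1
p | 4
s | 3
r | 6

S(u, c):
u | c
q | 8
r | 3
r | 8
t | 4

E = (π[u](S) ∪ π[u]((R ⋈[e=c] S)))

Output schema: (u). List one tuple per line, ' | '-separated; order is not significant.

Row counts bottom-up:
  S → 4
  π[u](S) → 4
  R → 5
  S → 4
  (R ⋈[e=c] S) → 2
  π[u]((R ⋈[e=c] S)) → 2
  (π[u](S) ∪ π[u]((R ⋈[e=c] S))) → 6

== RESULT ==
u
q
r
r
r
t
t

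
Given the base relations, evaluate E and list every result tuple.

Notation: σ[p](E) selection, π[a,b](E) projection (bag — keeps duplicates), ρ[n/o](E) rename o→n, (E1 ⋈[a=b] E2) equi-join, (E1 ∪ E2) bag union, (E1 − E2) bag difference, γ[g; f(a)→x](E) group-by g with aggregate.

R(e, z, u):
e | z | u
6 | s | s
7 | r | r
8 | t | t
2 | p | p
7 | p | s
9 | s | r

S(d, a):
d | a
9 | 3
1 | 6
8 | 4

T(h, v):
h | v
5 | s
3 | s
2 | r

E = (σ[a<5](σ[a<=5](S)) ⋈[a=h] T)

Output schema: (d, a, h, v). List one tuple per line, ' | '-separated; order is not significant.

Subexpression sizes:
  S → 3
  σ[a<=5](S) → 2
  σ[a<5](σ[a<=5](S)) → 2
  T → 3
  (σ[a<5](σ[a<=5](S)) ⋈[a=h] T) → 1

== RESULT ==
d | a | h | v
9 | 3 | 3 | s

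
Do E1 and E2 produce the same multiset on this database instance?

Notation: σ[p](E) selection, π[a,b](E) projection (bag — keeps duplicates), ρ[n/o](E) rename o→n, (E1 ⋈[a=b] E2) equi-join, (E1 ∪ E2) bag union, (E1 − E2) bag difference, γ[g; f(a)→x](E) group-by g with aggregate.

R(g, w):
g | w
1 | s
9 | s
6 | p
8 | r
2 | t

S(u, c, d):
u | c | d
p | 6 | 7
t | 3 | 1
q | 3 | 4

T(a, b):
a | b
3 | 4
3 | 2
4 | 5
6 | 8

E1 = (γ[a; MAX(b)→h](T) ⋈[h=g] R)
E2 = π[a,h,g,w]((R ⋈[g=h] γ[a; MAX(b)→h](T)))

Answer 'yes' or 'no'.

E1 row counts bottom-up:
  T → 4
  γ[a; MAX(b)→h](T) → 3
  R → 5
  (γ[a; MAX(b)→h](T) ⋈[h=g] R) → 1
E2 row counts bottom-up:
  R → 5
  T → 4
  γ[a; MAX(b)→h](T) → 3
  (R ⋈[g=h] γ[a; MAX(b)→h](T)) → 1
  π[a,h,g,w]((R ⋈[g=h] γ[a; MAX(b)→h](T))) → 1

E1 and E2 produce the same multiset:
a | h | g | w
6 | 8 | 8 | r

yes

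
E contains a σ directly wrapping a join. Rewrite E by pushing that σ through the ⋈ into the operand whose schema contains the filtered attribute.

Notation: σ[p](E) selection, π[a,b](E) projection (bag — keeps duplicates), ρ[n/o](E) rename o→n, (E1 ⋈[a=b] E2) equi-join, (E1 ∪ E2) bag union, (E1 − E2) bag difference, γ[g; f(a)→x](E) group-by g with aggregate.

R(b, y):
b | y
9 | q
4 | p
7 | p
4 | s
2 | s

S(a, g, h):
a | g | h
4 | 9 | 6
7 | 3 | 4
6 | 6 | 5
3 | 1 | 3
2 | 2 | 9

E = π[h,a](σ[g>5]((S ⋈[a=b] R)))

σ filters on g, owned by the left side.
E' = π[h,a]((σ[g>5](S) ⋈[a=b] R))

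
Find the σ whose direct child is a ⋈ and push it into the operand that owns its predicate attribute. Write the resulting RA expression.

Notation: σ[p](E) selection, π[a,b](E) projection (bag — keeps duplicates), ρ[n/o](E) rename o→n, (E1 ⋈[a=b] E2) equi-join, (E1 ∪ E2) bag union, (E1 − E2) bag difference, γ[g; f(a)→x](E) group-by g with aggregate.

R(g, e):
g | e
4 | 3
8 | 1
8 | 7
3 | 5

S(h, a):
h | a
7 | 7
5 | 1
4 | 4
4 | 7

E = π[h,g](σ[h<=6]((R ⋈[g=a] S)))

σ filters on h, owned by the right side.
E' = π[h,g]((R ⋈[g=a] σ[h<=6](S)))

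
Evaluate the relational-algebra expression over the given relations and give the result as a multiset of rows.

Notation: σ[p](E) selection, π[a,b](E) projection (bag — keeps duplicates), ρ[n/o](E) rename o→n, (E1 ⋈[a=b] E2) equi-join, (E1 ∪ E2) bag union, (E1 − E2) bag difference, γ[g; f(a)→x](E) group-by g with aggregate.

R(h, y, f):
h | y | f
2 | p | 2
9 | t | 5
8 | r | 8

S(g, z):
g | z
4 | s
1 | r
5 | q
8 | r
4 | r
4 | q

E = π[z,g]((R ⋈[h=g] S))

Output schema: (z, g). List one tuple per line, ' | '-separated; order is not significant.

Stepwise |·|:
  R → 3
  S → 6
  (R ⋈[h=g] S) → 1
  π[z,g]((R ⋈[h=g] S)) → 1

== RESULT ==
z | g
r | 8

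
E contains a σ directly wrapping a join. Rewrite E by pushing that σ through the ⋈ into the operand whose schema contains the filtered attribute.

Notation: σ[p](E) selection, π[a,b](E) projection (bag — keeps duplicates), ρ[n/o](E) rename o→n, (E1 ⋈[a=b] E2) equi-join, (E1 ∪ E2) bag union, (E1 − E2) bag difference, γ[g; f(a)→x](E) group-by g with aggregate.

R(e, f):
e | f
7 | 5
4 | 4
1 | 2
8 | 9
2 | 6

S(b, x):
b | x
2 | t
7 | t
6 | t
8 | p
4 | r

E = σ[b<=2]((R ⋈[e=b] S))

σ filters on b, owned by the right side.
E' = (R ⋈[e=b] σ[b<=2](S))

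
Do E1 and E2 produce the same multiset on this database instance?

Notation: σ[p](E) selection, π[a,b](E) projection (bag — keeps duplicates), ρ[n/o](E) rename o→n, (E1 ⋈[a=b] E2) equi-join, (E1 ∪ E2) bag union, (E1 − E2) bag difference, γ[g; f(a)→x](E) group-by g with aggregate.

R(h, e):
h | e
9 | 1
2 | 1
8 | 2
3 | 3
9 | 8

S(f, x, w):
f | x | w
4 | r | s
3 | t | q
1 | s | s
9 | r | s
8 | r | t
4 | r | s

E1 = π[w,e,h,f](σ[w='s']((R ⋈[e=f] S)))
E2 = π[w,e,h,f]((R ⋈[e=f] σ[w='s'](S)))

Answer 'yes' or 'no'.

E1 subexpression sizes:
  R → 5
  S → 6
  (R ⋈[e=f] S) → 4
  σ[w='s']((R ⋈[e=f] S)) → 2
  π[w,e,h,f](σ[w='s']((R ⋈[e=f] S))) → 2
E2 subexpression sizes:
  R → 5
  S → 6
  σ[w='s'](S) → 4
  (R ⋈[e=f] σ[w='s'](S)) → 2
  π[w,e,h,f]((R ⋈[e=f] σ[w='s'](S))) → 2

E1 and E2 produce the same multiset:
w | e | h | f
s | 1 | 2 | 1
s | 1 | 9 | 1

yes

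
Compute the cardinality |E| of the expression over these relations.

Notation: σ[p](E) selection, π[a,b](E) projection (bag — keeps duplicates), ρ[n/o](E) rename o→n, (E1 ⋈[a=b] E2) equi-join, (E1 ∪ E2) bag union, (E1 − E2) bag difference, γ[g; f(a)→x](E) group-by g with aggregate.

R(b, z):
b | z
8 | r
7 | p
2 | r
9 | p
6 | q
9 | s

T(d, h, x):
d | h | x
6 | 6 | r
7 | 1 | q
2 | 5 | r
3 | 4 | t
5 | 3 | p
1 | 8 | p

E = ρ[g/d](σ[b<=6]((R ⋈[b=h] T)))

Subexpression sizes:
  R → 6
  T → 6
  (R ⋈[b=h] T) → 2
  σ[b<=6]((R ⋈[b=h] T)) → 1
  ρ[g/d](σ[b<=6]((R ⋈[b=h] T))) → 1

|E| = 1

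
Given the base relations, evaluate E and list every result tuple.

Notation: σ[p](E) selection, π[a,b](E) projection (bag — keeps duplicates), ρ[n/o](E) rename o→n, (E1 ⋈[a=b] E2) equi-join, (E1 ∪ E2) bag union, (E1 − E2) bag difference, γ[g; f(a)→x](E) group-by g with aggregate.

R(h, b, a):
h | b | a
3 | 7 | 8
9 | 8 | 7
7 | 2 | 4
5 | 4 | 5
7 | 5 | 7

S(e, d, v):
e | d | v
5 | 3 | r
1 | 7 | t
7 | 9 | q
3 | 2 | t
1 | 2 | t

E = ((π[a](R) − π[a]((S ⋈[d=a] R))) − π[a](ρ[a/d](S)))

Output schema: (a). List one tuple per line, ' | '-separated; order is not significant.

Stepwise |·|:
  R → 5
  π[a](R) → 5
  S → 5
  R → 5
  (S ⋈[d=a] R) → 2
  π[a]((S ⋈[d=a] R)) → 2
  (π[a](R) − π[a]((S ⋈[d=a] R))) → 3
  S → 5
  ρ[a/d](S) → 5
  π[a](ρ[a/d](S)) → 5
  ((π[a](R) − π[a]((S ⋈[d=a] R))) − π[a](ρ[a/d](S))) → 3

== RESULT ==
a
4
5
8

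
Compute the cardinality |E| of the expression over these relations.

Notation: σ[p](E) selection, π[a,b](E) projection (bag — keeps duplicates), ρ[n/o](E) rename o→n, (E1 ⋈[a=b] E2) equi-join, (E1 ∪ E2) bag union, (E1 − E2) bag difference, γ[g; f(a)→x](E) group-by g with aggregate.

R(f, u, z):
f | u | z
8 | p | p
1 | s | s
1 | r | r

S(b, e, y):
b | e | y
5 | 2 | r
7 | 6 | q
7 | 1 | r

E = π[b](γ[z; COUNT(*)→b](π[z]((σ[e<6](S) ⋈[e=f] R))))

Per-node cardinality:
  S → 3
  σ[e<6](S) → 2
  R → 3
  (σ[e<6](S) ⋈[e=f] R) → 2
  π[z]((σ[e<6](S) ⋈[e=f] R)) → 2
  γ[z; COUNT(*)→b](π[z]((σ[e<6](S) ⋈[e=f] R))) → 2
  π[b](γ[z; COUNT(*)→b](π[z]((σ[e<6](S) ⋈[e=f] R)))) → 2

|E| = 2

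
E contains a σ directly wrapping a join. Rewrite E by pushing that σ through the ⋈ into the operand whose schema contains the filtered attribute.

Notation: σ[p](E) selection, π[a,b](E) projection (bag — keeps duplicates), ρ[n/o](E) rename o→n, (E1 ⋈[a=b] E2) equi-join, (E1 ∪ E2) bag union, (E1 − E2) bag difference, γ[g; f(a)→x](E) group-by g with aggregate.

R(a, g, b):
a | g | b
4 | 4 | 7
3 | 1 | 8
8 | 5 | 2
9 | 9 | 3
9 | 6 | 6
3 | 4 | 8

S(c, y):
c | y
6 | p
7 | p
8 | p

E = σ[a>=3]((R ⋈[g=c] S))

σ filters on a, owned by the left side.
E' = (σ[a>=3](R) ⋈[g=c] S)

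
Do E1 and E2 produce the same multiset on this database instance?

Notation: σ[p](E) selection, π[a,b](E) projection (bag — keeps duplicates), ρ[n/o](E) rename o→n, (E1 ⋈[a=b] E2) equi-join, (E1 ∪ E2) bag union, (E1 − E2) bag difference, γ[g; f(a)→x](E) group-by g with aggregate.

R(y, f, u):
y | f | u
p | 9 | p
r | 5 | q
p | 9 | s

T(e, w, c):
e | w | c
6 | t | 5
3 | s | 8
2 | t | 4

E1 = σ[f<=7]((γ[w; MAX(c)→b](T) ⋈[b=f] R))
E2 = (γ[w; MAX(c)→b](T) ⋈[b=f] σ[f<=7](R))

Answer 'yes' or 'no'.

E1 subexpression sizes:
  T → 3
  γ[w; MAX(c)→b](T) → 2
  R → 3
  (γ[w; MAX(c)→b](T) ⋈[b=f] R) → 1
  σ[f<=7]((γ[w; MAX(c)→b](T) ⋈[b=f] R)) → 1
E2 subexpression sizes:
  T → 3
  γ[w; MAX(c)→b](T) → 2
  R → 3
  σ[f<=7](R) → 1
  (γ[w; MAX(c)→b](T) ⋈[b=f] σ[f<=7](R)) → 1

E1 and E2 produce the same multiset:
w | b | y | f | u
t | 5 | r | 5 | q

yes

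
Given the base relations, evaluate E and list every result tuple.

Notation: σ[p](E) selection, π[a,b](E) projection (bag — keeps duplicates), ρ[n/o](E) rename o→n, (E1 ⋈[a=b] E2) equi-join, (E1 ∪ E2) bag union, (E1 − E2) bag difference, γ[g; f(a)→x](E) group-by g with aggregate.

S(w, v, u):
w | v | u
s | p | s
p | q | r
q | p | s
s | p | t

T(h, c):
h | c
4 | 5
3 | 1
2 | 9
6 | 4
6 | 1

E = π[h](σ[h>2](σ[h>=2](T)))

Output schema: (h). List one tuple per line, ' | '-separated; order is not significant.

Per-node cardinality:
  T → 5
  σ[h>=2](T) → 5
  σ[h>2](σ[h>=2](T)) → 4
  π[h](σ[h>2](σ[h>=2](T))) → 4

== RESULT ==
h
3
4
6
6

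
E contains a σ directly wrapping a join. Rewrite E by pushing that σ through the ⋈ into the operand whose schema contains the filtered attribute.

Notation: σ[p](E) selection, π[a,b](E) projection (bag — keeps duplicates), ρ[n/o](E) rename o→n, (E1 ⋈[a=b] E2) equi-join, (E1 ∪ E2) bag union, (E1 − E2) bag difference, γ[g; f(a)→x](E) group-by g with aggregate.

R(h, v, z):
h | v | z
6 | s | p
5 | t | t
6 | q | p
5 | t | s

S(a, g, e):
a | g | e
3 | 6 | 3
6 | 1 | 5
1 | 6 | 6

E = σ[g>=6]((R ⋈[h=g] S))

σ filters on g, owned by the right side.
E' = (R ⋈[h=g] σ[g>=6](S))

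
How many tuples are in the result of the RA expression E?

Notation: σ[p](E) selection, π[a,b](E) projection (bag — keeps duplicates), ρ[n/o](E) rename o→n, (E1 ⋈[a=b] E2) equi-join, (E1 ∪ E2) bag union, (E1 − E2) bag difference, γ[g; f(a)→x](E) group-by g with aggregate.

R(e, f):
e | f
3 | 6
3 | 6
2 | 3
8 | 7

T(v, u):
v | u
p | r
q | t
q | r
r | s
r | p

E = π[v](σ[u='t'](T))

Stepwise |·|:
  T → 5
  σ[u='t'](T) → 1
  π[v](σ[u='t'](T)) → 1

|E| = 1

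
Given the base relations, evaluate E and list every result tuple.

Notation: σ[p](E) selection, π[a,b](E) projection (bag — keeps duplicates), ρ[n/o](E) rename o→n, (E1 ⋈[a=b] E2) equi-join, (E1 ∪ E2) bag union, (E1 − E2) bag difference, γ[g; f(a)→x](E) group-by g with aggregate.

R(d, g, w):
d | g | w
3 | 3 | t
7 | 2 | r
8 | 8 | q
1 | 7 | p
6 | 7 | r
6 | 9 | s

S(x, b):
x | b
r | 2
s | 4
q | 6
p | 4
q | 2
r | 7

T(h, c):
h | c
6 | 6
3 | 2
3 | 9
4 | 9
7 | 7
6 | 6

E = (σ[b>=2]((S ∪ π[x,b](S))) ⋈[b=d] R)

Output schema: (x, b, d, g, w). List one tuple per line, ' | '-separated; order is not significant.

Per-node cardinality:
  S → 6
  S → 6
  π[x,b](S) → 6
  (S ∪ π[x,b](S)) → 12
  σ[b>=2]((S ∪ π[x,b](S))) → 12
  R → 6
  (σ[b>=2]((S ∪ π[x,b](S))) ⋈[b=d] R) → 6

== RESULT ==
x | b | d | g | w
q | 6 | 6 | 7 | r
q | 6 | 6 | 7 | r
q | 6 | 6 | 9 | s
q | 6 | 6 | 9 | s
r | 7 | 7 | 2 | r
r | 7 | 7 | 2 | r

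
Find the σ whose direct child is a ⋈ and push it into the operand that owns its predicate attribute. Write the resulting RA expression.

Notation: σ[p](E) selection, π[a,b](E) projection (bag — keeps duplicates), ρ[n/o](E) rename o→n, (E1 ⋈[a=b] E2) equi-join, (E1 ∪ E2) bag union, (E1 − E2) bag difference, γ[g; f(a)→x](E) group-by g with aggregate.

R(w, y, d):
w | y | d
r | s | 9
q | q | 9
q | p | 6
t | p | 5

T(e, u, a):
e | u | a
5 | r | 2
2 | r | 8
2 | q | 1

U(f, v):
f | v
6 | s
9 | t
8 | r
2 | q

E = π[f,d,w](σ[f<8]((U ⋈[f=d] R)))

σ filters on f, owned by the left side.
E' = π[f,d,w]((σ[f<8](U) ⋈[f=d] R))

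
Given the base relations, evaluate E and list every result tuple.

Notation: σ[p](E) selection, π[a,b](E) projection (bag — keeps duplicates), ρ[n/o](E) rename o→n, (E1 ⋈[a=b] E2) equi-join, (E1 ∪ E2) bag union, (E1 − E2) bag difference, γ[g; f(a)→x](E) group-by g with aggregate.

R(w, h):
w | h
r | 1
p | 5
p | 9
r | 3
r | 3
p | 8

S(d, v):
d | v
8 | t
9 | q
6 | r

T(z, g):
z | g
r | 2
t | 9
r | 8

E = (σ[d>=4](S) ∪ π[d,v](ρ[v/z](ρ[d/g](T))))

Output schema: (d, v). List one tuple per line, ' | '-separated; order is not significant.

Per-node cardinality:
  S → 3
  σ[d>=4](S) → 3
  T → 3
  ρ[d/g](T) → 3
  ρ[v/z](ρ[d/g](T)) → 3
  π[d,v](ρ[v/z](ρ[d/g](T))) → 3
  (σ[d>=4](S) ∪ π[d,v](ρ[v/z](ρ[d/g](T)))) → 6

== RESULT ==
d | v
2 | r
6 | r
8 | r
8 | t
9 | q
9 | t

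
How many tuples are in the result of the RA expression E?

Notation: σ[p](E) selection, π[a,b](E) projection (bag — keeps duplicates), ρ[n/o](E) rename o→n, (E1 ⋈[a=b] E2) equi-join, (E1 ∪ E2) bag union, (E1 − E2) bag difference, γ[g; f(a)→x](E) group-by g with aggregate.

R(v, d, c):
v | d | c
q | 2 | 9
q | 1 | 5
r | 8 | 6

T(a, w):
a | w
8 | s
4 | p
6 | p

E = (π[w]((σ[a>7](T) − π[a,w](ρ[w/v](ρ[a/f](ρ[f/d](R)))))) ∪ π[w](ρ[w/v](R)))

Subexpression sizes:
  T → 3
  σ[a>7](T) → 1
  R → 3
  ρ[f/d](R) → 3
  ρ[a/f](ρ[f/d](R)) → 3
  ρ[w/v](ρ[a/f](ρ[f/d](R))) → 3
  π[a,w](ρ[w/v](ρ[a/f](ρ[f/d](R)))) → 3
  (σ[a>7](T) − π[a,w](ρ[w/v](ρ[a/f](ρ[f/d](R))))) → 1
  π[w]((σ[a>7](T) − π[a,w](ρ[w/v](ρ[a/f](ρ[f/d](R)))))) → 1
  R → 3
  ρ[w/v](R) → 3
  π[w](ρ[w/v](R)) → 3
  (π[w]((σ[a>7](T) − π[a,w](ρ[w/v](ρ[a/f](ρ[f/d](R)))))) ∪ π[w](ρ[w/v](R))) → 4

|E| = 4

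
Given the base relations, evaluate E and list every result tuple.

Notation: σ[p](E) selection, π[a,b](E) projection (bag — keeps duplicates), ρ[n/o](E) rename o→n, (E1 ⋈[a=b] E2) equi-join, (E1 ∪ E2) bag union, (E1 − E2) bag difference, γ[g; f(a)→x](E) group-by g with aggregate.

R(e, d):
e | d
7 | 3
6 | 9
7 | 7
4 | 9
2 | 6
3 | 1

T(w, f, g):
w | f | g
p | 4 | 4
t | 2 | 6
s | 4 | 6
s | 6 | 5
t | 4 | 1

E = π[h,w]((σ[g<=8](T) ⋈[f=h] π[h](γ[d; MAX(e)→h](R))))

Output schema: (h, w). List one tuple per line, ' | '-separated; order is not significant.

Row counts bottom-up:
  T → 5
  σ[g<=8](T) → 5
  R → 6
  γ[d; MAX(e)→h](R) → 5
  π[h](γ[d; MAX(e)→h](R)) → 5
  (σ[g<=8](T) ⋈[f=h] π[h](γ[d; MAX(e)→h](R))) → 2
  π[h,w]((σ[g<=8](T) ⋈[f=h] π[h](γ[d; MAX(e)→h](R)))) → 2

== RESULT ==
h | w
2 | t
6 | s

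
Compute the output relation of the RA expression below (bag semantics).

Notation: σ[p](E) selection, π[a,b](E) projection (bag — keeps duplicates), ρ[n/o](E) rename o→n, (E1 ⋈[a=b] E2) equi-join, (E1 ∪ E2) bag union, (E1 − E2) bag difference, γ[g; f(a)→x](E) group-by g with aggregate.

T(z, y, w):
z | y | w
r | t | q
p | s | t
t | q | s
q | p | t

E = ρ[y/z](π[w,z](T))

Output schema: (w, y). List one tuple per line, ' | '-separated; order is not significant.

Row counts bottom-up:
  T → 4
  π[w,z](T) → 4
  ρ[y/z](π[w,z](T)) → 4

== RESULT ==
w | y
q | r
s | t
t | p
t | q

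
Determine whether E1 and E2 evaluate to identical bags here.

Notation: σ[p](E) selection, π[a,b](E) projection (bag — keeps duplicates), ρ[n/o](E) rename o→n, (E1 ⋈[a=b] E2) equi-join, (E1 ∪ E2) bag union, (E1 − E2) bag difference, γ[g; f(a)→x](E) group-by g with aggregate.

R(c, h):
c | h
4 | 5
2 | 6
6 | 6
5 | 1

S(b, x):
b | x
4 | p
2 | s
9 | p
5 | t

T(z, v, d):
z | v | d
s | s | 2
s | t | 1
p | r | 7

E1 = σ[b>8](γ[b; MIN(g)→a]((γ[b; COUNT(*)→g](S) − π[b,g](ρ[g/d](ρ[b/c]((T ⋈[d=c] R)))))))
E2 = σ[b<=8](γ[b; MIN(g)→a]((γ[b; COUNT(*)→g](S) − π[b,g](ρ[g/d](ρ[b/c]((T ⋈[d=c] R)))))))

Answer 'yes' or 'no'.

E1 subexpression sizes:
  S → 4
  γ[b; COUNT(*)→g](S) → 4
  T → 3
  R → 4
  (T ⋈[d=c] R) → 1
  ρ[b/c]((T ⋈[d=c] R)) → 1
  ρ[g/d](ρ[b/c]((T ⋈[d=c] R))) → 1
  π[b,g](ρ[g/d](ρ[b/c]((T ⋈[d=c] R)))) → 1
  (γ[b; COUNT(*)→g](S) − π[b,g](ρ[g/d](ρ[b/c]((T ⋈[d=c] R))))) → 4
  γ[b; MIN(g)→a]((γ[b; COUNT(*)→g](S) − π[b,g](ρ[g/d](ρ[b/c]((T ⋈[d=c] R)))))) → 4
  σ[b>8](γ[b; MIN(g)→a]((γ[b; COUNT(*)→g](S) − π[b,g](ρ[g/d](ρ[b/c]((T ⋈[d=c] R))))))) → 1
E2 subexpression sizes:
  S → 4
  γ[b; COUNT(*)→g](S) → 4
  T → 3
  R → 4
  (T ⋈[d=c] R) → 1
  ρ[b/c]((T ⋈[d=c] R)) → 1
  ρ[g/d](ρ[b/c]((T ⋈[d=c] R))) → 1
  π[b,g](ρ[g/d](ρ[b/c]((T ⋈[d=c] R)))) → 1
  (γ[b; COUNT(*)→g](S) − π[b,g](ρ[g/d](ρ[b/c]((T ⋈[d=c] R))))) → 4
  γ[b; MIN(g)→a]((γ[b; COUNT(*)→g](S) − π[b,g](ρ[g/d](ρ[b/c]((T ⋈[d=c] R)))))) → 4
  σ[b<=8](γ[b; MIN(g)→a]((γ[b; COUNT(*)→g](S) − π[b,g](ρ[g/d](ρ[b/c]((T ⋈[d=c] R))))))) → 3

E1 result:
b | a
9 | 1
E2 result:
b | a
2 | 1
4 | 1
5 | 1
Witness: (2, 1) appears 0× in E1 but 1× in E2.

no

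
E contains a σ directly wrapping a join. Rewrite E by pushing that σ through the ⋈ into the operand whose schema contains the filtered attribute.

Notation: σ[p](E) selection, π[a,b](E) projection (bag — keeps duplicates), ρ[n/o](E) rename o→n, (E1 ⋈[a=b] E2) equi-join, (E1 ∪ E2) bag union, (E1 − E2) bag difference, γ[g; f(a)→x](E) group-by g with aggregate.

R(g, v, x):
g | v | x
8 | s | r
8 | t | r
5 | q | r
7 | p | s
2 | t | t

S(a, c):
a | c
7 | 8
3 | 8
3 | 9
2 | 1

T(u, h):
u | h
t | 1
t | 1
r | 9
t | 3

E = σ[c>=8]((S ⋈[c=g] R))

σ filters on c, owned by the left side.
E' = (σ[c>=8](S) ⋈[c=g] R)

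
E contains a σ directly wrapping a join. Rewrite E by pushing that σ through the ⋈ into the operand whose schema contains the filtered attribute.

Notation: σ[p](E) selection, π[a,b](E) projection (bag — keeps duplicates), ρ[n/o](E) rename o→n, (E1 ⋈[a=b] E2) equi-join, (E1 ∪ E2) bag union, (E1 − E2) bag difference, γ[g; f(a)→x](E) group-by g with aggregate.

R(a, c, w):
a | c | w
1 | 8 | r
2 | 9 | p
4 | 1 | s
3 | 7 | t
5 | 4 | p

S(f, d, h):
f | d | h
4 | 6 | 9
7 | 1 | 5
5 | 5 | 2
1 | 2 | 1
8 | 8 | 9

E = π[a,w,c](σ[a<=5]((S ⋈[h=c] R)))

σ filters on a, owned by the right side.
E' = π[a,w,c]((S ⋈[h=c] σ[a<=5](R)))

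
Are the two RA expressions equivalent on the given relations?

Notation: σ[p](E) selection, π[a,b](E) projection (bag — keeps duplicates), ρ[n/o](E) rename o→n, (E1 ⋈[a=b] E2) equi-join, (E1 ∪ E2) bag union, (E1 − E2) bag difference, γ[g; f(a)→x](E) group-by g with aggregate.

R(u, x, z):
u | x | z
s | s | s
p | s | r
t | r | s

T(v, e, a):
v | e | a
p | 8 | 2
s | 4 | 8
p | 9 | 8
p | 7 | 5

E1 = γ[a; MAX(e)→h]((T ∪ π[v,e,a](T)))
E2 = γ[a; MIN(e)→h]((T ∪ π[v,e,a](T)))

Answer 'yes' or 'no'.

E1 row counts bottom-up:
  T → 4
  T → 4
  π[v,e,a](T) → 4
  (T ∪ π[v,e,a](T)) → 8
  γ[a; MAX(e)→h]((T ∪ π[v,e,a](T))) → 3
E2 row counts bottom-up:
  T → 4
  T → 4
  π[v,e,a](T) → 4
  (T ∪ π[v,e,a](T)) → 8
  γ[a; MIN(e)→h]((T ∪ π[v,e,a](T))) → 3

E1 result:
a | h
2 | 8
5 | 7
8 | 9
E2 result:
a | h
2 | 8
5 | 7
8 | 4
Witness: (8, 9) appears 1× in E1 but 0× in E2.

no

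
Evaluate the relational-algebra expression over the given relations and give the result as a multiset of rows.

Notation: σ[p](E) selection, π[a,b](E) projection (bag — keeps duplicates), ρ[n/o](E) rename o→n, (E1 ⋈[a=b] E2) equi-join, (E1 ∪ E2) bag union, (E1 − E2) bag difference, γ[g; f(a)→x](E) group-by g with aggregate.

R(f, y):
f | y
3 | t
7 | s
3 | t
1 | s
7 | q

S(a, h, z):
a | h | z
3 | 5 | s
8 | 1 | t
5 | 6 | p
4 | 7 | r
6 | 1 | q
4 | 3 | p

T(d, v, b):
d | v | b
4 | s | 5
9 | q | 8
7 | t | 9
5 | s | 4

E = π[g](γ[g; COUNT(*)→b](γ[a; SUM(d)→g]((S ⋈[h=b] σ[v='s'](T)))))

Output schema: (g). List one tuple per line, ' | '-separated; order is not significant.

Subexpression sizes:
  S → 6
  T → 4
  σ[v='s'](T) → 2
  (S ⋈[h=b] σ[v='s'](T)) → 1
  γ[a; SUM(d)→g]((S ⋈[h=b] σ[v='s'](T))) → 1
  γ[g; COUNT(*)→b](γ[a; SUM(d)→g]((S ⋈[h=b] σ[v='s'](T)))) → 1
  π[g](γ[g; COUNT(*)→b](γ[a; SUM(d)→g]((S ⋈[h=b] σ[v='s'](T))))) → 1

== RESULT ==
g
4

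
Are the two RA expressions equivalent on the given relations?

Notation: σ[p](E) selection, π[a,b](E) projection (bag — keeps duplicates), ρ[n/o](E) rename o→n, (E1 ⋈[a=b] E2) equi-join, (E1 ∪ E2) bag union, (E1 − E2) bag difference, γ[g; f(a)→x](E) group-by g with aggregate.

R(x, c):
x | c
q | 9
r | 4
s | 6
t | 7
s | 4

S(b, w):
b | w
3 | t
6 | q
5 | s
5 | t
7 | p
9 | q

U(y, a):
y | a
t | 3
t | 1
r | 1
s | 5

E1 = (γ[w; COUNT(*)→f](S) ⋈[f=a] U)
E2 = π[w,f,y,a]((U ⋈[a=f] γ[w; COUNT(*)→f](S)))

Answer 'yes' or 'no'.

E1 row counts bottom-up:
  S → 6
  γ[w; COUNT(*)→f](S) → 4
  U → 4
  (γ[w; COUNT(*)→f](S) ⋈[f=a] U) → 4
E2 row counts bottom-up:
  U → 4
  S → 6
  γ[w; COUNT(*)→f](S) → 4
  (U ⋈[a=f] γ[w; COUNT(*)→f](S)) → 4
  π[w,f,y,a]((U ⋈[a=f] γ[w; COUNT(*)→f](S))) → 4

E1 and E2 produce the same multiset:
w | f | y | a
p | 1 | r | 1
p | 1 | t | 1
s | 1 | r | 1
s | 1 | t | 1

yes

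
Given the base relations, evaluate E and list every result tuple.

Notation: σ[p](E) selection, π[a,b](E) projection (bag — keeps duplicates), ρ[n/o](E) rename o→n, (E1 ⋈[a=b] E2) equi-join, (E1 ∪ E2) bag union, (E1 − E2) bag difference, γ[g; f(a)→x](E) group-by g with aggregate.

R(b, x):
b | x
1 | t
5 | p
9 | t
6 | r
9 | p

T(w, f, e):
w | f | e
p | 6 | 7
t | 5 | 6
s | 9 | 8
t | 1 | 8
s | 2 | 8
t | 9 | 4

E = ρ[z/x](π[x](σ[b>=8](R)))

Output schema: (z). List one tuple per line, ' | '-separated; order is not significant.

Row counts bottom-up:
  R → 5
  σ[b>=8](R) → 2
  π[x](σ[b>=8](R)) → 2
  ρ[z/x](π[x](σ[b>=8](R))) → 2

== RESULT ==
z
p
t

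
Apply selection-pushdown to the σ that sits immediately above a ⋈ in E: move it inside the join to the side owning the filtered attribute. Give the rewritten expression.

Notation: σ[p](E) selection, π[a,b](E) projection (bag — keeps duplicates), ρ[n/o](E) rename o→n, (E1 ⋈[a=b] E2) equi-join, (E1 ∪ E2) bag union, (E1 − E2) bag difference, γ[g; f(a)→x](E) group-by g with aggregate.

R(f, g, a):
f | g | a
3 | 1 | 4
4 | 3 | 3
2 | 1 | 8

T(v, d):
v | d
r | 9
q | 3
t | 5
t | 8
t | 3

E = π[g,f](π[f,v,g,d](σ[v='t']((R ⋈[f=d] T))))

σ filters on v, owned by the right side.
E' = π[g,f](π[f,v,g,d]((R ⋈[f=d] σ[v='t'](T))))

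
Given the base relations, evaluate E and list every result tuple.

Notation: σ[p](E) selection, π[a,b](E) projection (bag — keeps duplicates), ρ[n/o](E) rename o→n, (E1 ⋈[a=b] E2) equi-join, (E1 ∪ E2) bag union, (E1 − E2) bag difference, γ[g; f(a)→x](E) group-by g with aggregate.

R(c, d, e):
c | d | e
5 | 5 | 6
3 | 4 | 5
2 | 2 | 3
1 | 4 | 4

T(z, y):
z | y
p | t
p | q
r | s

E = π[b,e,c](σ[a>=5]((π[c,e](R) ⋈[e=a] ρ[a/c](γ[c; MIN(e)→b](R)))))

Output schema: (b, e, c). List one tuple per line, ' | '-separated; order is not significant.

Subexpression sizes:
  R → 4
  π[c,e](R) → 4
  R → 4
  γ[c; MIN(e)→b](R) → 4
  ρ[a/c](γ[c; MIN(e)→b](R)) → 4
  (π[c,e](R) ⋈[e=a] ρ[a/c](γ[c; MIN(e)→b](R))) → 2
  σ[a>=5]((π[c,e](R) ⋈[e=a] ρ[a/c](γ[c; MIN(e)→b](R)))) → 1
  π[b,e,c](σ[a>=5]((π[c,e](R) ⋈[e=a] ρ[a/c](γ[c; MIN(e)→b](R))))) → 1

== RESULT ==
b | e | c
6 | 5 | 3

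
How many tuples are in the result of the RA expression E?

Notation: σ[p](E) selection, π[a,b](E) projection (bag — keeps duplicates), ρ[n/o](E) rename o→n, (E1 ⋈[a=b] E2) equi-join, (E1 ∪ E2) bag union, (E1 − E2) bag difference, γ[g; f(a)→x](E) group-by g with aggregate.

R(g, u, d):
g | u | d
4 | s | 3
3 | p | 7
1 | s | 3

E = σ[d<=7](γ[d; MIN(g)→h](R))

Per-node cardinality:
  R → 3
  γ[d; MIN(g)→h](R) → 2
  σ[d<=7](γ[d; MIN(g)→h](R)) → 2

|E| = 2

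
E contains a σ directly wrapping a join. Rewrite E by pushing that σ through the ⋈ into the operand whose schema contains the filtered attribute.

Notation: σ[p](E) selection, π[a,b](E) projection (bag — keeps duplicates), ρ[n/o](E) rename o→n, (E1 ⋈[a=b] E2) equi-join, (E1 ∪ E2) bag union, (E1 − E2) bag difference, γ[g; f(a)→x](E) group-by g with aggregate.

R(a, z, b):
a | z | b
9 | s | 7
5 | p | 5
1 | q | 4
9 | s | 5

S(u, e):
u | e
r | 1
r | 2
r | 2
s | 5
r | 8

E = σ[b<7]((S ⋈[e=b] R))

σ filters on b, owned by the right side.
E' = (S ⋈[e=b] σ[b<7](R))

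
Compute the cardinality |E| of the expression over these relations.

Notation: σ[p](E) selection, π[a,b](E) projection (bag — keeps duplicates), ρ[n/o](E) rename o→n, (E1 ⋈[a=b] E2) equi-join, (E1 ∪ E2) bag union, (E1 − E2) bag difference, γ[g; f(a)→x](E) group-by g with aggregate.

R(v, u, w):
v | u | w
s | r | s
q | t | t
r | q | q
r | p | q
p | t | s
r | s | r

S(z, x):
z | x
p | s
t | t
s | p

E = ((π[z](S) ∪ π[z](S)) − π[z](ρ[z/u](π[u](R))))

Stepwise |·|:
  S → 3
  π[z](S) → 3
  S → 3
  π[z](S) → 3
  (π[z](S) ∪ π[z](S)) → 6
  R → 6
  π[u](R) → 6
  ρ[z/u](π[u](R)) → 6
  π[z](ρ[z/u](π[u](R))) → 6
  ((π[z](S) ∪ π[z](S)) − π[z](ρ[z/u](π[u](R)))) → 2

|E| = 2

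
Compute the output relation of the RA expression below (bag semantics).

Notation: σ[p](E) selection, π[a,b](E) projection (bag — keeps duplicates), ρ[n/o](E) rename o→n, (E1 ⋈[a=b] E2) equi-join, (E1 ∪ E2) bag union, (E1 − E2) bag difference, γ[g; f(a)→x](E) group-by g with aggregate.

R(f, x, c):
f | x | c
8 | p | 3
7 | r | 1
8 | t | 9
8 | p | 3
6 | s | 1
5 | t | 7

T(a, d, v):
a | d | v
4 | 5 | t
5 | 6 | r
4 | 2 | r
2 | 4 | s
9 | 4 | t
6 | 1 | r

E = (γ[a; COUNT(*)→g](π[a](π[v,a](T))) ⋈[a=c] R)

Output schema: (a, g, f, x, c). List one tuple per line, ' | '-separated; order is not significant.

Per-node cardinality:
  T → 6
  π[v,a](T) → 6
  π[a](π[v,a](T)) → 6
  γ[a; COUNT(*)→g](π[a](π[v,a](T))) → 5
  R → 6
  (γ[a; COUNT(*)→g](π[a](π[v,a](T))) ⋈[a=c] R) → 1

== RESULT ==
a | g | f | x | c
9 | 1 | 8 | t | 9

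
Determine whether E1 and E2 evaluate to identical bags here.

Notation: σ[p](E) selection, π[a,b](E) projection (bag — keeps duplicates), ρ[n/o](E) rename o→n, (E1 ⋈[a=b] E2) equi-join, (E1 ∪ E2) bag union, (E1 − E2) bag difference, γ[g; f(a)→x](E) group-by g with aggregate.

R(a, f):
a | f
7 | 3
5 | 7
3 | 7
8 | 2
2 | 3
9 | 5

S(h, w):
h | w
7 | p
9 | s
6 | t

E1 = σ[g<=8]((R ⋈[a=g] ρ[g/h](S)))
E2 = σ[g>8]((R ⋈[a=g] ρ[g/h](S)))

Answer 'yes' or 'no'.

E1 stepwise |·|:
  R → 6
  S → 3
  ρ[g/h](S) → 3
  (R ⋈[a=g] ρ[g/h](S)) → 2
  σ[g<=8]((R ⋈[a=g] ρ[g/h](S))) → 1
E2 stepwise |·|:
  R → 6
  S → 3
  ρ[g/h](S) → 3
  (R ⋈[a=g] ρ[g/h](S)) → 2
  σ[g>8]((R ⋈[a=g] ρ[g/h](S))) → 1

E1 result:
a | f | g | w
7 | 3 | 7 | p
E2 result:
a | f | g | w
9 | 5 | 9 | s
Witness: (9, 5, 9, 's') appears 0× in E1 but 1× in E2.

no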